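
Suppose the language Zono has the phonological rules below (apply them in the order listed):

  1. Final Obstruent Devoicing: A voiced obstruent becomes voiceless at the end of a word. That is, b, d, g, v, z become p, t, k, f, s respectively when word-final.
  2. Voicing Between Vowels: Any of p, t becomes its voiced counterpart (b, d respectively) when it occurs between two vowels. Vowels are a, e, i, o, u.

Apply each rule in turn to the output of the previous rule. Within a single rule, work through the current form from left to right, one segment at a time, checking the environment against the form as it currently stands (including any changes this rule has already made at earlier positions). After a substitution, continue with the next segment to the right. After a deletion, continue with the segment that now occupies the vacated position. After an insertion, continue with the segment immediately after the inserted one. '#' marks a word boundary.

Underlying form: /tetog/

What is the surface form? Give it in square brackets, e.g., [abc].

1 Final Obstruent Devoicing: [tetog] → [tetok]
2 Voicing Between Vowels: [tetok] → [tedok]

[tedok]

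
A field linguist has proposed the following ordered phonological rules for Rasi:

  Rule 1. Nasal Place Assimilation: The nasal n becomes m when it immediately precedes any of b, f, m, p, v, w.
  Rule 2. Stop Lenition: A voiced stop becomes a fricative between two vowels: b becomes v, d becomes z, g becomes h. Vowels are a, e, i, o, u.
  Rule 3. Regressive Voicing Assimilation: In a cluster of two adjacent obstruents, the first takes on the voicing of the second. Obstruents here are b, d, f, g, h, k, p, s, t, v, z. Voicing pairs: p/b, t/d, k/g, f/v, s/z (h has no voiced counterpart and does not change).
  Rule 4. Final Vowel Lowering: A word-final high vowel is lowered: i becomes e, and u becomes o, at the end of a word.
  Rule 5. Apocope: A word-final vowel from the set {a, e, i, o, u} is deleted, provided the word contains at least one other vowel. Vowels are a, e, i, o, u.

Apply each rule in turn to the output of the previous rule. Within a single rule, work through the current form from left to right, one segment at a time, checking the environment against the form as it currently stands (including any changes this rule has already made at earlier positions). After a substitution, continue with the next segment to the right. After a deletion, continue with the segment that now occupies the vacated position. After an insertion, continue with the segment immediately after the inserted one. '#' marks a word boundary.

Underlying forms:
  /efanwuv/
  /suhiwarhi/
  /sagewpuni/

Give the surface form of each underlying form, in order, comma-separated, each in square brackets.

[efamwuv], [suhiwarh], [sahewpun]

/efanwuv/:
  Rule 1 Nasal Place Assimilation: [efanwuv] → [efamwuv]
  Rule 2 Stop Lenition: no change — [efamwuv]
  Rule 3 Regressive Voicing Assimilation: no change — [efamwuv]
  Rule 4 Final Vowel Lowering: no change — [efamwuv]
  Rule 5 Apocope: no change — [efamwuv]
/suhiwarhi/:
  Rule 1 Nasal Place Assimilation: no change — [suhiwarhi]
  Rule 2 Stop Lenition: no change — [suhiwarhi]
  Rule 3 Regressive Voicing Assimilation: no change — [suhiwarhi]
  Rule 4 Final Vowel Lowering: [suhiwarhi] → [suhiwarhe]
  Rule 5 Apocope: [suhiwarhe] → [suhiwarh]
/sagewpuni/:
  Rule 1 Nasal Place Assimilation: no change — [sagewpuni]
  Rule 2 Stop Lenition: [sagewpuni] → [sahewpuni]
  Rule 3 Regressive Voicing Assimilation: no change — [sahewpuni]
  Rule 4 Final Vowel Lowering: [sahewpuni] → [sahewpune]
  Rule 5 Apocope: [sahewpune] → [sahewpun]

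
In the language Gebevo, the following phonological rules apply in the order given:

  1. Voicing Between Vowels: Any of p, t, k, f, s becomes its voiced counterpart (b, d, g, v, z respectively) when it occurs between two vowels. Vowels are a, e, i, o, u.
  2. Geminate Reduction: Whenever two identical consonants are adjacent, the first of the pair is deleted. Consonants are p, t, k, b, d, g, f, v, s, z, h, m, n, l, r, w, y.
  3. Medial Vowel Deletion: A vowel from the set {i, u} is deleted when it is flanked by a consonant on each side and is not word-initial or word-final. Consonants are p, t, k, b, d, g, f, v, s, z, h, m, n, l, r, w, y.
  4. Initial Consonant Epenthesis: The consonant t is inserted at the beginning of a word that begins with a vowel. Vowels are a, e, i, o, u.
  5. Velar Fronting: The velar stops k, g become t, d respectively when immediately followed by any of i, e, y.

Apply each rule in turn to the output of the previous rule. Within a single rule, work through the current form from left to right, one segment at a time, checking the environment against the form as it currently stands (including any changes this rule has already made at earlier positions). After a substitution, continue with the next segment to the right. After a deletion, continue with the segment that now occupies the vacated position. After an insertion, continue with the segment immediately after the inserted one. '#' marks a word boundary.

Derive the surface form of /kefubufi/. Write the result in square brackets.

1 Voicing Between Vowels: [kefubufi] → [kevubuvi]
2 Geminate Reduction: no change — [kevubuvi]
3 Medial Vowel Deletion: [kevubuvi] → [kevbvi]
4 Initial Consonant Epenthesis: no change — [kevbvi]
5 Velar Fronting: [kevbvi] → [tevbvi]

[tevbvi]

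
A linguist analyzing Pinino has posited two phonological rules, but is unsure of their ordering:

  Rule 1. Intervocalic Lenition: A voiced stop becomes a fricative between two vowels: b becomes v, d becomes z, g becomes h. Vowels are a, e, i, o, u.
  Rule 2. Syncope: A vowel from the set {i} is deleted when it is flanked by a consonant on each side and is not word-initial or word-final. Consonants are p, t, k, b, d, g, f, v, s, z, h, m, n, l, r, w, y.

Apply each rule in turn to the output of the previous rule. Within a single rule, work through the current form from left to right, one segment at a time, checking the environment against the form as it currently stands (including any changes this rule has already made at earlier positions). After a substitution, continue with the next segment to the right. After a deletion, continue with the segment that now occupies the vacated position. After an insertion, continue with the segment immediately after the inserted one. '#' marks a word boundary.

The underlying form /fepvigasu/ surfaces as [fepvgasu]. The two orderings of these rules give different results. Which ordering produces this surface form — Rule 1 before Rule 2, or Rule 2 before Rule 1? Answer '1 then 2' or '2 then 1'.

2 then 1

Order 1 then 2:
  1 Intervocalic Lenition: [fepvigasu] → [fepvihasu]
  2 Syncope: [fepvihasu] → [fepvhasu]
  result: [fepvhasu]
Order 2 then 1:
  2 Syncope: [fepvigasu] → [fepvgasu]
  1 Intervocalic Lenition: no change — [fepvgasu]
  result: [fepvgasu]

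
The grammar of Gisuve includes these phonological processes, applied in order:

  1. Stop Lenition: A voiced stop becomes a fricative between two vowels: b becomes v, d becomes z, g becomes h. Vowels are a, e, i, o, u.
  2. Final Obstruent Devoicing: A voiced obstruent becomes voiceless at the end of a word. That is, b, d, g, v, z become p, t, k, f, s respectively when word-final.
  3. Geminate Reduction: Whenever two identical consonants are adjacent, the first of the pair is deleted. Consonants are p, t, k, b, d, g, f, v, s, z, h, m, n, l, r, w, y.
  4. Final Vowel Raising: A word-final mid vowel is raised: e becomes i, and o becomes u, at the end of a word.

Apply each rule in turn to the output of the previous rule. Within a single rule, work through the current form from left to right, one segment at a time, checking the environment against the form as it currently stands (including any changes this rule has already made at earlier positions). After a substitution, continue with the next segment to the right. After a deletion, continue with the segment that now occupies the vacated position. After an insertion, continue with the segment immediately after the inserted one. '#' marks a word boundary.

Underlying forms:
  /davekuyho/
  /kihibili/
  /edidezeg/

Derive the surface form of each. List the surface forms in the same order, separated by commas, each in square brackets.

/davekuyho/:
  1 Stop Lenition: no change — [davekuyho]
  2 Final Obstruent Devoicing: no change — [davekuyho]
  3 Geminate Reduction: no change — [davekuyho]
  4 Final Vowel Raising: [davekuyho] → [davekuyhu]
/kihibili/:
  1 Stop Lenition: [kihibili] → [kihivili]
  2 Final Obstruent Devoicing: no change — [kihivili]
  3 Geminate Reduction: no change — [kihivili]
  4 Final Vowel Raising: no change — [kihivili]
/edidezeg/:
  1 Stop Lenition: [edidezeg] → [ezizezeg]
  2 Final Obstruent Devoicing: [ezizezeg] → [ezizezek]
  3 Geminate Reduction: no change — [ezizezek]
  4 Final Vowel Raising: no change — [ezizezek]

[davekuyhu], [kihivili], [ezizezek]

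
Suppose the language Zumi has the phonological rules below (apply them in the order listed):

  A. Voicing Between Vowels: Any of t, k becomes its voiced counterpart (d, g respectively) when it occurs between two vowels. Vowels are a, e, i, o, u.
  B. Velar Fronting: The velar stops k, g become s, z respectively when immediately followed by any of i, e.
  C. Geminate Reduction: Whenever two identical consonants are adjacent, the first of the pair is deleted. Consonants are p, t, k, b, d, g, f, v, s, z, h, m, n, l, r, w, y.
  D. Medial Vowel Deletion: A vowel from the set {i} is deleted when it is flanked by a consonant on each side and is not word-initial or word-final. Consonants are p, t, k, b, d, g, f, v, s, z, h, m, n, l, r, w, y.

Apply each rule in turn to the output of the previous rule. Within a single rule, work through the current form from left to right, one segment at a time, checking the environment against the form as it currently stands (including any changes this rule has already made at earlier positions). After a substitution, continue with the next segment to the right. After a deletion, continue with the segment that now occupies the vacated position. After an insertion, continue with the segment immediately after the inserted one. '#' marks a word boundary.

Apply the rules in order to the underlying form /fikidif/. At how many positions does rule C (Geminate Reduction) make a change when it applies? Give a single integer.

A Voicing Between Vowels: [fikidif] → [figidif]
B Velar Fronting: [figidif] → [fizidif]
C Geminate Reduction: no change — [fizidif]
D Medial Vowel Deletion: [fizidif] → [fzdf]
Rule C changed 0 position(s).

0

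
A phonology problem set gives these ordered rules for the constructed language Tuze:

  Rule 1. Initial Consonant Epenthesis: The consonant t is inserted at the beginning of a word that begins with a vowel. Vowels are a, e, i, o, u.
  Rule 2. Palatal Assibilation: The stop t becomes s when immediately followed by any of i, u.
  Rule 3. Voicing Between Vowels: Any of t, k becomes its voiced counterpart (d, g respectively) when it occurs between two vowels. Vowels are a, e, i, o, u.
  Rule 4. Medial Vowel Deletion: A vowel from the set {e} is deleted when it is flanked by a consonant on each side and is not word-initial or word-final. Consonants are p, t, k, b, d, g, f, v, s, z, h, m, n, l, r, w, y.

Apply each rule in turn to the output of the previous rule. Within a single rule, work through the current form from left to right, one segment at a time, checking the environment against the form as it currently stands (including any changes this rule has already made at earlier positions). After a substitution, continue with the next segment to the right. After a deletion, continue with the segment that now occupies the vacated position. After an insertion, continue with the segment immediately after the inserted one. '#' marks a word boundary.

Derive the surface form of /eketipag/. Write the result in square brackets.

[tgsipag]

Rule 1 Initial Consonant Epenthesis: [eketipag] → [teketipag]
Rule 2 Palatal Assibilation: [teketipag] → [tekesipag]
Rule 3 Voicing Between Vowels: [tekesipag] → [tegesipag]
Rule 4 Medial Vowel Deletion: [tegesipag] → [tgsipag]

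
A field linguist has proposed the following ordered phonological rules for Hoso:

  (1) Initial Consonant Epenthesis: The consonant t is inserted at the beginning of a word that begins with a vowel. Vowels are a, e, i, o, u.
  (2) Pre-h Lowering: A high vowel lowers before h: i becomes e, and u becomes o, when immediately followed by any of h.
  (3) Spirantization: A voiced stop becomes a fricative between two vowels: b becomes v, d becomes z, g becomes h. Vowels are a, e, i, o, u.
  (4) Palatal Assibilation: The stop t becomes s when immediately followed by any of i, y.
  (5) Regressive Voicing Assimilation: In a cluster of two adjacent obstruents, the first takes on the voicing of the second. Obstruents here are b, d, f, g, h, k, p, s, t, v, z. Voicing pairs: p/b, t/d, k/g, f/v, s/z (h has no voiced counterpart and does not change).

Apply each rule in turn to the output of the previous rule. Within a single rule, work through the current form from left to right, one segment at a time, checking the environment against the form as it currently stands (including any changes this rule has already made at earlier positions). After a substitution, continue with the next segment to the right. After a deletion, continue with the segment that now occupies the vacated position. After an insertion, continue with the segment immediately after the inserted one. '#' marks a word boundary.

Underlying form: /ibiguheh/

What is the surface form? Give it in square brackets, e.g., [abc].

(1) Initial Consonant Epenthesis: [ibiguheh] → [tibiguheh]
(2) Pre-h Lowering: [tibiguheh] → [tibigoheh]
(3) Spirantization: [tibigoheh] → [tivihoheh]
(4) Palatal Assibilation: [tivihoheh] → [sivihoheh]
(5) Regressive Voicing Assimilation: no change — [sivihoheh]

[sivihoheh]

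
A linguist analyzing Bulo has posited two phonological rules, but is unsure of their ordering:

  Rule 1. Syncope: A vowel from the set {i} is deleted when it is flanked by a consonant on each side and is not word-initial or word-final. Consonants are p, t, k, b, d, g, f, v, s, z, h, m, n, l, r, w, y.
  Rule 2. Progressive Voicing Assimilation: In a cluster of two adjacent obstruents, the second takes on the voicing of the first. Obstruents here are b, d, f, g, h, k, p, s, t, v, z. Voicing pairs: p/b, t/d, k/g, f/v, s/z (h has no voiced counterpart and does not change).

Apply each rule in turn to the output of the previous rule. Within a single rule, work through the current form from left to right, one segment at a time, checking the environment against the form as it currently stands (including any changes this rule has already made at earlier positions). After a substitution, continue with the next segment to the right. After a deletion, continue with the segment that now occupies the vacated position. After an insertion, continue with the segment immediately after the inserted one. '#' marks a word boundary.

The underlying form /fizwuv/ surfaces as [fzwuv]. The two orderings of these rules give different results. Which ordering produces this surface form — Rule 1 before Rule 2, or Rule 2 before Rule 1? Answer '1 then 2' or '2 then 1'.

Order 1 then 2:
  1 Syncope: [fizwuv] → [fzwuv]
  2 Progressive Voicing Assimilation: [fzwuv] → [fswuv]
  result: [fswuv]
Order 2 then 1:
  2 Progressive Voicing Assimilation: no change — [fizwuv]
  1 Syncope: [fizwuv] → [fzwuv]
  result: [fzwuv]

2 then 1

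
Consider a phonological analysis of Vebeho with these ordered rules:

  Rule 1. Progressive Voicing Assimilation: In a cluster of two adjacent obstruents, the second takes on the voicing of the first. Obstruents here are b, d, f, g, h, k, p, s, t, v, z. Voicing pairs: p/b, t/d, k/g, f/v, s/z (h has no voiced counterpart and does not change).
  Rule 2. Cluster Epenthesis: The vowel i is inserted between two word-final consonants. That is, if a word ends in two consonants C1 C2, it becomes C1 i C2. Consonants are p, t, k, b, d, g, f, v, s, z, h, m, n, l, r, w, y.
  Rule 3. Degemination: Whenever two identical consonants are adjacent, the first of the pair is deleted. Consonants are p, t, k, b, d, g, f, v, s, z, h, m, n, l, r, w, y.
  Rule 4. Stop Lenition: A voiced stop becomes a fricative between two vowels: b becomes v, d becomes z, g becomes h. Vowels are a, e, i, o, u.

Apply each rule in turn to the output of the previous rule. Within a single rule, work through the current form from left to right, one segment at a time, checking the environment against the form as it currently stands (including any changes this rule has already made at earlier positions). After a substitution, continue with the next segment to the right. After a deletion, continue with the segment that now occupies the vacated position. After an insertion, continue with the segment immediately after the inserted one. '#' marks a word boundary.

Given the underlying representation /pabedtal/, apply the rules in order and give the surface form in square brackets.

[pavezal]

Rule 1 Progressive Voicing Assimilation: [pabedtal] → [pabeddal]
Rule 2 Cluster Epenthesis: no change — [pabeddal]
Rule 3 Degemination: [pabeddal] → [pabedal]
Rule 4 Stop Lenition: [pabedal] → [pavezal]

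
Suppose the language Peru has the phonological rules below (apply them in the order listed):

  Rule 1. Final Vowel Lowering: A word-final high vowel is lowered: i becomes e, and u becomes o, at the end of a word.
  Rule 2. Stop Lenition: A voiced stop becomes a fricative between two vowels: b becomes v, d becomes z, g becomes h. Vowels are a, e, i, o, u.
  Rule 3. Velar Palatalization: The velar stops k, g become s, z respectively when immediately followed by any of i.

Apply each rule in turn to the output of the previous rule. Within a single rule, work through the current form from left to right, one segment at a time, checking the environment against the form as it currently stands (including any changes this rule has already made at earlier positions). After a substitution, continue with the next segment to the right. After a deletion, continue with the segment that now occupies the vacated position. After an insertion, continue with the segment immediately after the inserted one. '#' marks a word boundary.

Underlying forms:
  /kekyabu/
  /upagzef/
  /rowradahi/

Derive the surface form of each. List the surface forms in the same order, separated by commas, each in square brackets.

[kekyavo], [upagzef], [rowrazahe]

/kekyabu/:
  Rule 1 Final Vowel Lowering: [kekyabu] → [kekyabo]
  Rule 2 Stop Lenition: [kekyabo] → [kekyavo]
  Rule 3 Velar Palatalization: no change — [kekyavo]
/upagzef/:
  Rule 1 Final Vowel Lowering: no change — [upagzef]
  Rule 2 Stop Lenition: no change — [upagzef]
  Rule 3 Velar Palatalization: no change — [upagzef]
/rowradahi/:
  Rule 1 Final Vowel Lowering: [rowradahi] → [rowradahe]
  Rule 2 Stop Lenition: [rowradahe] → [rowrazahe]
  Rule 3 Velar Palatalization: no change — [rowrazahe]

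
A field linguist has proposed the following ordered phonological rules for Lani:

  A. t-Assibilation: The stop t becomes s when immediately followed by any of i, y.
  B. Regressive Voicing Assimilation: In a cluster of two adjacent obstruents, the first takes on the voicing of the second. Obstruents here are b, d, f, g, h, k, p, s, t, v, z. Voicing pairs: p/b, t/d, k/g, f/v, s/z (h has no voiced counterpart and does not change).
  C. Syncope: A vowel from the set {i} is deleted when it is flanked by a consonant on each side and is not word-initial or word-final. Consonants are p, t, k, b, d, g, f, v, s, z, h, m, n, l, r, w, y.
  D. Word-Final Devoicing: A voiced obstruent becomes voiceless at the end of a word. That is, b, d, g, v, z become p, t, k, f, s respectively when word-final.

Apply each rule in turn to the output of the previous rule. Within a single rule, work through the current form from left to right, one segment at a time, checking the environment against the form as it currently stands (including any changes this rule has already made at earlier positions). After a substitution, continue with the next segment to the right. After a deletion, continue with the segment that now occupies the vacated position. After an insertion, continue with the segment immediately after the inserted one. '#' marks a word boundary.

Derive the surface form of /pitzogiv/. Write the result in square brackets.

A t-Assibilation: no change — [pitzogiv]
B Regressive Voicing Assimilation: [pitzogiv] → [pidzogiv]
C Syncope: [pidzogiv] → [pdzogv]
D Word-Final Devoicing: [pdzogv] → [pdzogf]

[pdzogf]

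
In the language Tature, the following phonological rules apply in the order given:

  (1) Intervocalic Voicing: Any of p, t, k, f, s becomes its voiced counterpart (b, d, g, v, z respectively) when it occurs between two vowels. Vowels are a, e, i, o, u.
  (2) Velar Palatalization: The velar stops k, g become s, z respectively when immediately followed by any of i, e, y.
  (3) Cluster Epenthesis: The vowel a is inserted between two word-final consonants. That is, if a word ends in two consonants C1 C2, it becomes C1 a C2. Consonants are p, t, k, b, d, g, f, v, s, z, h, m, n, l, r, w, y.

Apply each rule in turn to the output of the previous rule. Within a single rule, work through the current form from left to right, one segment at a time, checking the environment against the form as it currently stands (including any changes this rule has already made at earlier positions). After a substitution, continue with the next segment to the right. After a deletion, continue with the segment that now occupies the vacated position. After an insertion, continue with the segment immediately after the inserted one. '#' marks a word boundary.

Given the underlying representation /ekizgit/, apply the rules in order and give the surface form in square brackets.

(1) Intervocalic Voicing: [ekizgit] → [egizgit]
(2) Velar Palatalization: [egizgit] → [ezizzit]
(3) Cluster Epenthesis: no change — [ezizzit]

[ezizzit]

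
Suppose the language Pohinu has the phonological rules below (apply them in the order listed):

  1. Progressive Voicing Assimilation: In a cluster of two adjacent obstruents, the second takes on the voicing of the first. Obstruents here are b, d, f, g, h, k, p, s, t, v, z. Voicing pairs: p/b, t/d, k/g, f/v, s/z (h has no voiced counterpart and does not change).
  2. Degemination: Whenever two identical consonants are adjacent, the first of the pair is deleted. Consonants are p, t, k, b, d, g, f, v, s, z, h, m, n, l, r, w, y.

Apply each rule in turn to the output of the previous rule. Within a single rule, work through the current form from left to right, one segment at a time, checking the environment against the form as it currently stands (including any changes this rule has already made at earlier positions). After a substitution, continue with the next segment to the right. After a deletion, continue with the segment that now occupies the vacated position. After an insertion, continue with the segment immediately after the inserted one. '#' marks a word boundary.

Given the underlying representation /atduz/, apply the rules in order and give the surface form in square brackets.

[atuz]

1 Progressive Voicing Assimilation: [atduz] → [attuz]
2 Degemination: [attuz] → [atuz]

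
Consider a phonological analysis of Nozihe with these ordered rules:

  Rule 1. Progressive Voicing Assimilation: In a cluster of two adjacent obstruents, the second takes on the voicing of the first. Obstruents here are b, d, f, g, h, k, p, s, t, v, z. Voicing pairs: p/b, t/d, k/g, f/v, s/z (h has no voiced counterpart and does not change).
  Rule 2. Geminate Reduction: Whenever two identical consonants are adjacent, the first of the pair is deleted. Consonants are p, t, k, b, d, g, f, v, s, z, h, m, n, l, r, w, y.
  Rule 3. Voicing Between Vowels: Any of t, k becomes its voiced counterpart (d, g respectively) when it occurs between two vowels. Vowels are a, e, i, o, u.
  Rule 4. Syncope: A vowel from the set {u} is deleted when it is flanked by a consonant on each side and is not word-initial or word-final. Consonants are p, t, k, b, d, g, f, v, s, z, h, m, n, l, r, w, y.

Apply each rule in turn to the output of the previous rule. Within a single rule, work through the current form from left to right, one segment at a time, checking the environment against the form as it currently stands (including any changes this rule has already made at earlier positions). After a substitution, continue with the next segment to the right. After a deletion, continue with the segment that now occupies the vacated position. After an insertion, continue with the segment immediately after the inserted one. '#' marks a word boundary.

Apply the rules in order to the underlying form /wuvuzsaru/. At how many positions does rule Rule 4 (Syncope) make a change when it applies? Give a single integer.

2

Rule 1 Progressive Voicing Assimilation: [wuvuzsaru] → [wuvuzzaru]
Rule 2 Geminate Reduction: [wuvuzzaru] → [wuvuzaru]
Rule 3 Voicing Between Vowels: no change — [wuvuzaru]
Rule 4 Syncope: [wuvuzaru] → [wvzaru]
Rule Rule 4 changed 2 position(s).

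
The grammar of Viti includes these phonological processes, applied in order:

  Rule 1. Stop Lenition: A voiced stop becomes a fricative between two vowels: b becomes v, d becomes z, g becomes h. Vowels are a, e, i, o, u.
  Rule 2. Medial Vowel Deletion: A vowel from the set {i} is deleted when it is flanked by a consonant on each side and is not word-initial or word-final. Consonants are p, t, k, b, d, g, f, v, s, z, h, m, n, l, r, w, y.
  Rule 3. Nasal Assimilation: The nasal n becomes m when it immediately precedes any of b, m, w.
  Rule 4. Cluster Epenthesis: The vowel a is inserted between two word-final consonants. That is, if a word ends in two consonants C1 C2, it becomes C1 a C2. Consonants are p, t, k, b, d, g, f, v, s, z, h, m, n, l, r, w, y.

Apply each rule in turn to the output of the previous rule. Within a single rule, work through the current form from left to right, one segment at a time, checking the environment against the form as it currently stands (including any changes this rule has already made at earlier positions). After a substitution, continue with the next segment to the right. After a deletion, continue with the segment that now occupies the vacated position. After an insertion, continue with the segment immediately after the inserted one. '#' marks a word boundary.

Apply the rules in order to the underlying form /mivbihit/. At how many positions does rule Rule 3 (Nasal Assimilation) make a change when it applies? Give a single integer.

0

Rule 1 Stop Lenition: no change — [mivbihit]
Rule 2 Medial Vowel Deletion: [mivbihit] → [mvbht]
Rule 3 Nasal Assimilation: no change — [mvbht]
Rule 4 Cluster Epenthesis: [mvbht] → [mvbhat]
Rule Rule 3 changed 0 position(s).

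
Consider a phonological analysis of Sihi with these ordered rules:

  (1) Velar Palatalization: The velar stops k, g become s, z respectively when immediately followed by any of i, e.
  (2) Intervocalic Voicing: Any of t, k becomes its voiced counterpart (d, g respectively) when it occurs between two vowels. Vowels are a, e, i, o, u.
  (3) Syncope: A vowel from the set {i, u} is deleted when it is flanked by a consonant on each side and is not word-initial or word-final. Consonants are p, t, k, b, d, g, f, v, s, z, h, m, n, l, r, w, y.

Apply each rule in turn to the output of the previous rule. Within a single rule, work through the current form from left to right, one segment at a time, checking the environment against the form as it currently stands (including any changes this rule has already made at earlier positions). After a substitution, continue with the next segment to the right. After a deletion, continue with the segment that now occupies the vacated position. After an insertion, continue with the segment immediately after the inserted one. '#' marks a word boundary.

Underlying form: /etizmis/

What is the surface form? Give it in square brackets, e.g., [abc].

[edzms]

(1) Velar Palatalization: no change — [etizmis]
(2) Intervocalic Voicing: [etizmis] → [edizmis]
(3) Syncope: [edizmis] → [edzms]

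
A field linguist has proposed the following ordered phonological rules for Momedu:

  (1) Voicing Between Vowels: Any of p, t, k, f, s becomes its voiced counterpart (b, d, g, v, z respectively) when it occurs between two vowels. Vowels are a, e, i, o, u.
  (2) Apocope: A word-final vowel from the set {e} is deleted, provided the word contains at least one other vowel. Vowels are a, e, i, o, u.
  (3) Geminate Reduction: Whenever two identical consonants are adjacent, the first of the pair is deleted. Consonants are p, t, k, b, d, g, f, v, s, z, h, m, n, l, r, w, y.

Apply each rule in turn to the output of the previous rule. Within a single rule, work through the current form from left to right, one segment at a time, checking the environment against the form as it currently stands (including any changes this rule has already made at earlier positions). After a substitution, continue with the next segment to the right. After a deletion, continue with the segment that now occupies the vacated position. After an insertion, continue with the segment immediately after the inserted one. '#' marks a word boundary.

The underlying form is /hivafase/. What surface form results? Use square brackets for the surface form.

(1) Voicing Between Vowels: [hivafase] → [hivavaze]
(2) Apocope: [hivavaze] → [hivavaz]
(3) Geminate Reduction: no change — [hivavaz]

[hivavaz]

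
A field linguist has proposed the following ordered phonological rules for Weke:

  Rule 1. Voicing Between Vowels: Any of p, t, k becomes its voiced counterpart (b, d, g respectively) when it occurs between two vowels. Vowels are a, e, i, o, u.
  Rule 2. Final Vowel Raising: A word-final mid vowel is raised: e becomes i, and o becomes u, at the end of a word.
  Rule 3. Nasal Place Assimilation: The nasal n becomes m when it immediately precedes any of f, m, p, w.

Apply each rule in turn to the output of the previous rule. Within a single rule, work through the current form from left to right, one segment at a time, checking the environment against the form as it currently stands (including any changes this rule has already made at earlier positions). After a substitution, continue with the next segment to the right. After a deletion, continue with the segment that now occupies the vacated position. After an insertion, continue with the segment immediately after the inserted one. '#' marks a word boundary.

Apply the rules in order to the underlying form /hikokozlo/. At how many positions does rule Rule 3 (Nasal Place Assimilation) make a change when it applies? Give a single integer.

Rule 1 Voicing Between Vowels: [hikokozlo] → [higogozlo]
Rule 2 Final Vowel Raising: [higogozlo] → [higogozlu]
Rule 3 Nasal Place Assimilation: no change — [higogozlu]
Rule Rule 3 changed 0 position(s).

0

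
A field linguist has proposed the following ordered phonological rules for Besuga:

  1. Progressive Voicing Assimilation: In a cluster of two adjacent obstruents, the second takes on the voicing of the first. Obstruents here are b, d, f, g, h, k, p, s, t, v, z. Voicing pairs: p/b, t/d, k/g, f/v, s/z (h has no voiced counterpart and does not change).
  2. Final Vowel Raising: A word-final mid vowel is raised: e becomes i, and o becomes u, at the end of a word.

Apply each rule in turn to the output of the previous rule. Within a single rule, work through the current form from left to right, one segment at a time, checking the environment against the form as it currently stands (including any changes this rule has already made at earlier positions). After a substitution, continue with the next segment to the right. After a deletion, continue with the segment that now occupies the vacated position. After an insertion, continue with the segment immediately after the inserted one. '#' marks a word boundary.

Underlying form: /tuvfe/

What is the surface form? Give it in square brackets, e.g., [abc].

1 Progressive Voicing Assimilation: [tuvfe] → [tuvve]
2 Final Vowel Raising: [tuvve] → [tuvvi]

[tuvvi]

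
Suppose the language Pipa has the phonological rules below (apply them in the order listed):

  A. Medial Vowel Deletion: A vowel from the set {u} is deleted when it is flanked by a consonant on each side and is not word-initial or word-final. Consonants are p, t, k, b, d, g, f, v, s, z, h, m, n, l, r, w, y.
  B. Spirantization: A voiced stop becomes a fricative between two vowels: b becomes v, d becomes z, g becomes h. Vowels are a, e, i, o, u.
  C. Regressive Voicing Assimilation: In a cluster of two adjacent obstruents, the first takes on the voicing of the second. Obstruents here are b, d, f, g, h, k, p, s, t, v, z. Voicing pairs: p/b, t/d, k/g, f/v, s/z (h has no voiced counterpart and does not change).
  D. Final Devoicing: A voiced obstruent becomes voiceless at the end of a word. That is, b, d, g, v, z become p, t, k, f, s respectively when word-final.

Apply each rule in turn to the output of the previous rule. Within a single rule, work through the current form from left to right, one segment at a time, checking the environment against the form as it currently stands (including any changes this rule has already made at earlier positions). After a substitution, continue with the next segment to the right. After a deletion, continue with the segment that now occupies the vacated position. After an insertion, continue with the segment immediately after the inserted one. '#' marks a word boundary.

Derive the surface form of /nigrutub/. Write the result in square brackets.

[nigrdp]

A Medial Vowel Deletion: [nigrutub] → [nigrtb]
B Spirantization: no change — [nigrtb]
C Regressive Voicing Assimilation: [nigrtb] → [nigrdb]
D Final Devoicing: [nigrdb] → [nigrdp]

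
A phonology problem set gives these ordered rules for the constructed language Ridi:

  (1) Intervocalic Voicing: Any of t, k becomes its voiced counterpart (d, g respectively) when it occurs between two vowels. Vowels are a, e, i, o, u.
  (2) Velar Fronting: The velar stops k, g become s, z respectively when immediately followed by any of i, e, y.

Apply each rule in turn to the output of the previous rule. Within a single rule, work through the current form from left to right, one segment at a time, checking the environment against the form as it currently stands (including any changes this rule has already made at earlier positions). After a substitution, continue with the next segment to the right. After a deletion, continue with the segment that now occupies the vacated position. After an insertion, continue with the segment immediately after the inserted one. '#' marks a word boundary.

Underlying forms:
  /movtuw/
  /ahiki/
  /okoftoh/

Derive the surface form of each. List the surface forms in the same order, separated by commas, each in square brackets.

/movtuw/:
  (1) Intervocalic Voicing: no change — [movtuw]
  (2) Velar Fronting: no change — [movtuw]
/ahiki/:
  (1) Intervocalic Voicing: [ahiki] → [ahigi]
  (2) Velar Fronting: [ahigi] → [ahizi]
/okoftoh/:
  (1) Intervocalic Voicing: [okoftoh] → [ogoftoh]
  (2) Velar Fronting: no change — [ogoftoh]

[movtuw], [ahizi], [ogoftoh]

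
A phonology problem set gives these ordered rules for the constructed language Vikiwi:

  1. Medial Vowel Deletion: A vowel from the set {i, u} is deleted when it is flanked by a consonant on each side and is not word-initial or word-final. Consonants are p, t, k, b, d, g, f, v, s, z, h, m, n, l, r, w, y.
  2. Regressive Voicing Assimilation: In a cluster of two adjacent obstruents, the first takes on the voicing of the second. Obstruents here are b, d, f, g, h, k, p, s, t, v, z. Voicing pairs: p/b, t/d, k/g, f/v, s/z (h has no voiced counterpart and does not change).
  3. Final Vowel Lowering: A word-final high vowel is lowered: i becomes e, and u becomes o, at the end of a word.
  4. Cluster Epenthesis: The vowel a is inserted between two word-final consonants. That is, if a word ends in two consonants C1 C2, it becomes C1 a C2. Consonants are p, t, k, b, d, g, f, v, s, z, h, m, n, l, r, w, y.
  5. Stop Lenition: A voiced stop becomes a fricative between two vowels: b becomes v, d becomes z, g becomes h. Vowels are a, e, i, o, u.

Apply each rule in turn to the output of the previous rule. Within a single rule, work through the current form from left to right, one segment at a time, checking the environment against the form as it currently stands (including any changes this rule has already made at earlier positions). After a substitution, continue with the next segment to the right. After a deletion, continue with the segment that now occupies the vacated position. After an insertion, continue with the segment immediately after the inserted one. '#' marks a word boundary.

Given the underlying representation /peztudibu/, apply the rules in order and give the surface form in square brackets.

[pesddbo]

1 Medial Vowel Deletion: [peztudibu] → [peztdbu]
2 Regressive Voicing Assimilation: [peztdbu] → [pesddbu]
3 Final Vowel Lowering: [pesddbu] → [pesddbo]
4 Cluster Epenthesis: no change — [pesddbo]
5 Stop Lenition: no change — [pesddbo]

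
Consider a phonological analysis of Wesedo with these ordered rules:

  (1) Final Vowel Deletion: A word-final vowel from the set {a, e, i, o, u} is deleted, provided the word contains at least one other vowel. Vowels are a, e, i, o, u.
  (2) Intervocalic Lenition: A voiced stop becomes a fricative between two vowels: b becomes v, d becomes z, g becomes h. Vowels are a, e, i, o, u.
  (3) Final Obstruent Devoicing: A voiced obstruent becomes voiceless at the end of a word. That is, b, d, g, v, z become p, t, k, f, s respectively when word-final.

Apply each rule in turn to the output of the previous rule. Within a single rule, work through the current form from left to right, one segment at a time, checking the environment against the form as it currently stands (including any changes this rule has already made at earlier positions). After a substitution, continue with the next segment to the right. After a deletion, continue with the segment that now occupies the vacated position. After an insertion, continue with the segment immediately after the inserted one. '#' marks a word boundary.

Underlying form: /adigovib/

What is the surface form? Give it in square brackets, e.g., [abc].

(1) Final Vowel Deletion: no change — [adigovib]
(2) Intervocalic Lenition: [adigovib] → [azihovib]
(3) Final Obstruent Devoicing: [azihovib] → [azihovip]

[azihovip]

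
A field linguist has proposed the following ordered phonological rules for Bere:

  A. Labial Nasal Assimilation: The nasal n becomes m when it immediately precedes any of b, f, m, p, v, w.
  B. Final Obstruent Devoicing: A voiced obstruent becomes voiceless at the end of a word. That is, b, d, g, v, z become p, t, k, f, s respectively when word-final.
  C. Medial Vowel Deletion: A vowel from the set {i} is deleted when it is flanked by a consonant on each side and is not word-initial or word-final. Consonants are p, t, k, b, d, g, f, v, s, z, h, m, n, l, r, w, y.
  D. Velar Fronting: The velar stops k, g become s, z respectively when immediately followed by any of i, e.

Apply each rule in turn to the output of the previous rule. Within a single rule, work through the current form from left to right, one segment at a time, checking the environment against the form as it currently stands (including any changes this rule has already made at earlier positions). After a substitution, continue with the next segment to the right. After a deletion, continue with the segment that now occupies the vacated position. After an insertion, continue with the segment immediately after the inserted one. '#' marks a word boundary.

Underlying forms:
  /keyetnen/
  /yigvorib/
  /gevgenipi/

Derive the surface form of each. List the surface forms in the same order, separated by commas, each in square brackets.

[seyetnen], [ygvorp], [zevzenpi]

/keyetnen/:
  A Labial Nasal Assimilation: no change — [keyetnen]
  B Final Obstruent Devoicing: no change — [keyetnen]
  C Medial Vowel Deletion: no change — [keyetnen]
  D Velar Fronting: [keyetnen] → [seyetnen]
/yigvorib/:
  A Labial Nasal Assimilation: no change — [yigvorib]
  B Final Obstruent Devoicing: [yigvorib] → [yigvorip]
  C Medial Vowel Deletion: [yigvorip] → [ygvorp]
  D Velar Fronting: no change — [ygvorp]
/gevgenipi/:
  A Labial Nasal Assimilation: no change — [gevgenipi]
  B Final Obstruent Devoicing: no change — [gevgenipi]
  C Medial Vowel Deletion: [gevgenipi] → [gevgenpi]
  D Velar Fronting: [gevgenpi] → [zevzenpi]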